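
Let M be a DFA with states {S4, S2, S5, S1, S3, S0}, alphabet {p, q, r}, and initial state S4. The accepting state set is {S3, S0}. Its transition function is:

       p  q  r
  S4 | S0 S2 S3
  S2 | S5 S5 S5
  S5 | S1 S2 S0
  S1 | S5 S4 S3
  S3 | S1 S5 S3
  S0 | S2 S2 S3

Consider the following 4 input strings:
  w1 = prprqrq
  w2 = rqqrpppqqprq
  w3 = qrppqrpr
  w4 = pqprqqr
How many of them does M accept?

w1:
  start at S4
  read 'p': S4 → S0
  read 'r': S0 → S3
  read 'p': S3 → S1
  read 'r': S1 → S3
  read 'q': S3 → S5
  read 'r': S5 → S0
  read 'q': S0 → S2
  end S2, rejected
w2:
  start at S4
  read 'r': S4 → S3
  read 'q': S3 → S5
  read 'q': S5 → S2
  read 'r': S2 → S5
  read 'p': S5 → S1
  read 'p': S1 → S5
  read 'p': S5 → S1
  read 'q': S1 → S4
  read 'q': S4 → S2
  read 'p': S2 → S5
  read 'r': S5 → S0
  read 'q': S0 → S2
  end S2, rejected
w3:
  start at S4
  read 'q': S4 → S2
  read 'r': S2 → S5
  read 'p': S5 → S1
  read 'p': S1 → S5
  read 'q': S5 → S2
  read 'r': S2 → S5
  read 'p': S5 → S1
  read 'r': S1 → S3
  end S3, accepted
w4:
  start at S4
  read 'p': S4 → S0
  read 'q': S0 → S2
  read 'p': S2 → S5
  read 'r': S5 → S0
  read 'q': S0 → S2
  read 'q': S2 → S5
  read 'r': S5 → S0
  end S0, accepted

2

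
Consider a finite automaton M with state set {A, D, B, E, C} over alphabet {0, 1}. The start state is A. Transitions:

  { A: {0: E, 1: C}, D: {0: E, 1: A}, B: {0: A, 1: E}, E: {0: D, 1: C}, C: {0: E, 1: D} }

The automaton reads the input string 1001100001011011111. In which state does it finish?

A → C → E → D → A → C → E → D → E → D → A → E → C → D → E → C → D → A → C → D

D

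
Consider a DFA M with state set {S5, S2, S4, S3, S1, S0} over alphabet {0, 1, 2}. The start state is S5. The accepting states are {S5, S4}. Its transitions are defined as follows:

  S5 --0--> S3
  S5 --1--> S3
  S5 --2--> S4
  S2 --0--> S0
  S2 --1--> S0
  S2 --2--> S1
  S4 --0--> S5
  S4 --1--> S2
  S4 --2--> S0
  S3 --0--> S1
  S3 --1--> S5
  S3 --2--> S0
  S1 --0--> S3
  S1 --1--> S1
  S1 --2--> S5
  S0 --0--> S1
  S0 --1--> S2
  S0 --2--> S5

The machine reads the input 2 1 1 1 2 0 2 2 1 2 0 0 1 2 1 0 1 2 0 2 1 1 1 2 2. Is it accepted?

Trace: S5 -2-> S4 -1-> S2 -1-> S0 -1-> S2 -2-> S1 -0-> S3 -2-> S0 -2-> S5 -1-> S3 -2-> S0 -0-> S1 -0-> S3 -1-> S5 -2-> S4 -1-> S2 -0-> S0 -1-> S2 -2-> S1 -0-> S3 -2-> S0 -1-> S2 -1-> S0 -1-> S2 -2-> S1 -2-> S5
End state S5 is accepting.

Yes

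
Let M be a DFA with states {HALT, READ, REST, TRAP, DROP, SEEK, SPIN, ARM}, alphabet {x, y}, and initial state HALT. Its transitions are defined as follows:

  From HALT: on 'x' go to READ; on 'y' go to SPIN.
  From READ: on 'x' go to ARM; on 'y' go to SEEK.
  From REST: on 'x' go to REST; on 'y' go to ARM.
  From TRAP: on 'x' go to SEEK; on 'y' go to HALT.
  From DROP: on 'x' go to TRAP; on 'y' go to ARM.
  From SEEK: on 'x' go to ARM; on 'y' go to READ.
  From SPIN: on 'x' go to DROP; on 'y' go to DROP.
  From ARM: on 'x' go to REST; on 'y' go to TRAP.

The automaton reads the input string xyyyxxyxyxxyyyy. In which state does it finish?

SPIN

HALT → READ → SEEK → READ → SEEK → ARM → REST → ARM → REST → ARM → REST → REST → ARM → TRAP → HALT → SPIN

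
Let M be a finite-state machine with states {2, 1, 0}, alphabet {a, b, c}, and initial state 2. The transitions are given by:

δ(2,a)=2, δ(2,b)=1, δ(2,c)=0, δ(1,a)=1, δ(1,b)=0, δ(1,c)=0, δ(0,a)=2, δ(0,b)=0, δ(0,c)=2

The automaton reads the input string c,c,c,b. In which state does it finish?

start at 2
read 'c': 2 → 0
read 'c': 0 → 2
read 'c': 2 → 0
read 'b': 0 → 0

0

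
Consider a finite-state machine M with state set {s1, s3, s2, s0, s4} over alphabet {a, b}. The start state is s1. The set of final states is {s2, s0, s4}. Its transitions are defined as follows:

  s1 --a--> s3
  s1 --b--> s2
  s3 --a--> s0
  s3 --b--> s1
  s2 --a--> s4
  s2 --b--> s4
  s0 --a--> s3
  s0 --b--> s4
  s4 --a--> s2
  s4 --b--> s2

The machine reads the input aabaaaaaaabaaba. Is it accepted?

start at s1
read 'a': s1 → s3
read 'a': s3 → s0
read 'b': s0 → s4
read 'a': s4 → s2
read 'a': s2 → s4
read 'a': s4 → s2
read 'a': s2 → s4
read 'a': s4 → s2
read 'a': s2 → s4
read 'a': s4 → s2
read 'b': s2 → s4
read 'a': s4 → s2
read 'a': s2 → s4
read 'b': s4 → s2
read 'a': s2 → s4
End state s4 is accepting.

Yes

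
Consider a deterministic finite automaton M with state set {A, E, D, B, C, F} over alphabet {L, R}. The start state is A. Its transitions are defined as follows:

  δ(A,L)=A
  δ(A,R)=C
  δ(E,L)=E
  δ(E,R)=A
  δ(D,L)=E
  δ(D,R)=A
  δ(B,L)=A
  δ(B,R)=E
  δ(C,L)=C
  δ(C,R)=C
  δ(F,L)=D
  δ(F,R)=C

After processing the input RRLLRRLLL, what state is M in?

C

A → C → C → C → C → C → C → C → C → C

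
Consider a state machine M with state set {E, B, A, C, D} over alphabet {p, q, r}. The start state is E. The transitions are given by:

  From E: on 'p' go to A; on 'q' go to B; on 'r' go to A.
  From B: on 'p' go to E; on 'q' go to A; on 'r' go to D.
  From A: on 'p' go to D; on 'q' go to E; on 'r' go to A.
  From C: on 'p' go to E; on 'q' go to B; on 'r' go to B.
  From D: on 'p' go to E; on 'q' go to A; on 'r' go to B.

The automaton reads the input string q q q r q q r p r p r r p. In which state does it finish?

E

Trace: E -q-> B -q-> A -q-> E -r-> A -q-> E -q-> B -r-> D -p-> E -r-> A -p-> D -r-> B -r-> D -p-> E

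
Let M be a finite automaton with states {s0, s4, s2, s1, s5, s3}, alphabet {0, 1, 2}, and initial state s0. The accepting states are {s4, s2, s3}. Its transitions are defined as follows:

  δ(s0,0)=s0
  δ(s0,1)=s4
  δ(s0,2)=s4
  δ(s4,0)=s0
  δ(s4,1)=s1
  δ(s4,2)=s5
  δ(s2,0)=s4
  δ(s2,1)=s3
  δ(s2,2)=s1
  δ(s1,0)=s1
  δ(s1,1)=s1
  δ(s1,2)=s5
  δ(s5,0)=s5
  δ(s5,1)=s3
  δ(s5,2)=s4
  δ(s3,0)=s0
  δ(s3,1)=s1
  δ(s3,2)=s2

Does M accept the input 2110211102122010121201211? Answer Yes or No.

No

start at s0
read '2': s0 → s4
read '1': s4 → s1
read '1': s1 → s1
read '0': s1 → s1
read '2': s1 → s5
read '1': s5 → s3
read '1': s3 → s1
read '1': s1 → s1
read '0': s1 → s1
read '2': s1 → s5
read '1': s5 → s3
read '2': s3 → s2
read '2': s2 → s1
read '0': s1 → s1
read '1': s1 → s1
read '0': s1 → s1
read '1': s1 → s1
read '2': s1 → s5
read '1': s5 → s3
read '2': s3 → s2
read '0': s2 → s4
read '1': s4 → s1
read '2': s1 → s5
read '1': s5 → s3
read '1': s3 → s1
End state s1 is not accepting.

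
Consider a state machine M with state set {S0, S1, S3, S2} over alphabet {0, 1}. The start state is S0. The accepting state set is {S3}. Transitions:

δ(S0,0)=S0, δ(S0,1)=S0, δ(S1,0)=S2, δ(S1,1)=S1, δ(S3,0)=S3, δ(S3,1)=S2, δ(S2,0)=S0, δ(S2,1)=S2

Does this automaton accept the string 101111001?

No

S0 → S0 → S0 → S0 → S0 → S0 → S0 → S0 → S0 → S0
End state S0 is not accepting.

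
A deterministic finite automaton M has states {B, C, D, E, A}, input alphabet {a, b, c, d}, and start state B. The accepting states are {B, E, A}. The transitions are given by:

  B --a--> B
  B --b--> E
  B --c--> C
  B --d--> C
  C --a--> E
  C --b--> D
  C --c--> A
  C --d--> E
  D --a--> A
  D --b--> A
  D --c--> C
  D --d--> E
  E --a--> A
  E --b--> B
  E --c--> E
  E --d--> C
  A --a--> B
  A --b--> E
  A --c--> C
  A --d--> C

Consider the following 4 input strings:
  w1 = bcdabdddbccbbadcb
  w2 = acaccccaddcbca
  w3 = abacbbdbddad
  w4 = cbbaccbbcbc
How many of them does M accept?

w1: Trace: B -b-> E -c-> E -d-> C -a-> E -b-> B -d-> C -d-> E -d-> C -b-> D -c-> C -c-> A -b-> E -b-> B -a-> B -d-> C -c-> A -b-> E  → end E, accepted
w2: Trace: B -a-> B -c-> C -a-> E -c-> E -c-> E -c-> E -c-> E -a-> A -d-> C -d-> E -c-> E -b-> B -c-> C -a-> E  → end E, accepted
w3: Trace: B -a-> B -b-> E -a-> A -c-> C -b-> D -b-> A -d-> C -b-> D -d-> E -d-> C -a-> E -d-> C  → end C, rejected
w4: Trace: B -c-> C -b-> D -b-> A -a-> B -c-> C -c-> A -b-> E -b-> B -c-> C -b-> D -c-> C  → end C, rejected

2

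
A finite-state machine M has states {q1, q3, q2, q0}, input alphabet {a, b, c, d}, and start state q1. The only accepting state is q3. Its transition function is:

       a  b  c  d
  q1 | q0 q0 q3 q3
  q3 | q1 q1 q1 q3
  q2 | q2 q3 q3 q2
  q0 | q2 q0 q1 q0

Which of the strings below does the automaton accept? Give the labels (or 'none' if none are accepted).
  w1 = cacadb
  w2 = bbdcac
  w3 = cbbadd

none

w1:
  start at q1
  read 'c': q1 → q3
  read 'a': q3 → q1
  read 'c': q1 → q3
  read 'a': q3 → q1
  read 'd': q1 → q3
  read 'b': q3 → q1
  end q1, rejected
w2:
  start at q1
  read 'b': q1 → q0
  read 'b': q0 → q0
  read 'd': q0 → q0
  read 'c': q0 → q1
  read 'a': q1 → q0
  read 'c': q0 → q1
  end q1, rejected
w3:
  start at q1
  read 'c': q1 → q3
  read 'b': q3 → q1
  read 'b': q1 → q0
  read 'a': q0 → q2
  read 'd': q2 → q2
  read 'd': q2 → q2
  end q2, rejected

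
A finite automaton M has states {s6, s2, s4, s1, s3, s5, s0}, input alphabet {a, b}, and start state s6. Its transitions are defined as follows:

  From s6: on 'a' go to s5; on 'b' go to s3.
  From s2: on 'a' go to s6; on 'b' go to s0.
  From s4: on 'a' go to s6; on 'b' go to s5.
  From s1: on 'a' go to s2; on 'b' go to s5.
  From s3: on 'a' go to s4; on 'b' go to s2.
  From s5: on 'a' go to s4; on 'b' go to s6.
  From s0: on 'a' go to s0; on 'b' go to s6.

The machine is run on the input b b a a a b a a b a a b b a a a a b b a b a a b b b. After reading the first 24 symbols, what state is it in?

s3

s6 → s3 → s2 → s6 → s5 → s4 → s5 → s4 → s6 → s3 → s4 → s6 → s3 → s2 → s6 → s5 → s4 → s6 → s3 → s2 → s6 → s3 → s4 → s6 → s3
After 24 symbols: s3.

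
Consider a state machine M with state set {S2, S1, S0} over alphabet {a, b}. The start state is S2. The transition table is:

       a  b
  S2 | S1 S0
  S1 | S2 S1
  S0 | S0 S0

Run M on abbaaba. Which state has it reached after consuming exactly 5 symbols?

Trace: S2 -a-> S1 -b-> S1 -b-> S1 -a-> S2 -a-> S1
After 5 symbols: S1.

S1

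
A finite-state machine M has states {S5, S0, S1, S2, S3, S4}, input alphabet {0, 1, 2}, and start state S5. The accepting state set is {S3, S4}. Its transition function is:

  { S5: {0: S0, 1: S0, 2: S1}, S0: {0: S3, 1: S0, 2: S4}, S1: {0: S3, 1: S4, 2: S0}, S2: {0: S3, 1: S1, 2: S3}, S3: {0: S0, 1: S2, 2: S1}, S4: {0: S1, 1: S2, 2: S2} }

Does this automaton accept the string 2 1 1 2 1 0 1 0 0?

No

Trace: S5 -2-> S1 -1-> S4 -1-> S2 -2-> S3 -1-> S2 -0-> S3 -1-> S2 -0-> S3 -0-> S0
End state S0 is not accepting.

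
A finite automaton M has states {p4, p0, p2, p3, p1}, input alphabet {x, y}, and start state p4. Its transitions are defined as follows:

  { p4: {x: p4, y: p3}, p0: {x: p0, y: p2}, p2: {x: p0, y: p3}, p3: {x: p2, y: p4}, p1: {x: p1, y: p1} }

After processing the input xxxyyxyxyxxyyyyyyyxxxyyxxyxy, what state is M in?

start at p4
read 'x': p4 → p4
read 'x': p4 → p4
read 'x': p4 → p4
read 'y': p4 → p3
read 'y': p3 → p4
read 'x': p4 → p4
read 'y': p4 → p3
read 'x': p3 → p2
read 'y': p2 → p3
read 'x': p3 → p2
read 'x': p2 → p0
read 'y': p0 → p2
read 'y': p2 → p3
read 'y': p3 → p4
read 'y': p4 → p3
read 'y': p3 → p4
read 'y': p4 → p3
read 'y': p3 → p4
read 'x': p4 → p4
read 'x': p4 → p4
read 'x': p4 → p4
read 'y': p4 → p3
read 'y': p3 → p4
read 'x': p4 → p4
read 'x': p4 → p4
read 'y': p4 → p3
read 'x': p3 → p2
read 'y': p2 → p3

p3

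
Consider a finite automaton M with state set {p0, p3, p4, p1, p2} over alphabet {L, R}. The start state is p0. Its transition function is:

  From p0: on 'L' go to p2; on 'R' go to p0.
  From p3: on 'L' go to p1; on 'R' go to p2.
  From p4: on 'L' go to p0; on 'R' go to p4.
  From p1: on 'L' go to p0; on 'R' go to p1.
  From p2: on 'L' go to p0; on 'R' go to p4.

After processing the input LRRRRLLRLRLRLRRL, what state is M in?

Trace: p0 -L-> p2 -R-> p4 -R-> p4 -R-> p4 -R-> p4 -L-> p0 -L-> p2 -R-> p4 -L-> p0 -R-> p0 -L-> p2 -R-> p4 -L-> p0 -R-> p0 -R-> p0 -L-> p2

p2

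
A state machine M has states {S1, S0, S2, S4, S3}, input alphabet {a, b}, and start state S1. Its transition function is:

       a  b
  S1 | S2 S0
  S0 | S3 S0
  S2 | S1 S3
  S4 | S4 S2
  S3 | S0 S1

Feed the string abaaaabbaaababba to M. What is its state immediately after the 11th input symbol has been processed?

S3

start at S1
read 'a': S1 → S2
read 'b': S2 → S3
read 'a': S3 → S0
read 'a': S0 → S3
read 'a': S3 → S0
read 'a': S0 → S3
read 'b': S3 → S1
read 'b': S1 → S0
read 'a': S0 → S3
read 'a': S3 → S0
read 'a': S0 → S3
After 11 symbols: S3.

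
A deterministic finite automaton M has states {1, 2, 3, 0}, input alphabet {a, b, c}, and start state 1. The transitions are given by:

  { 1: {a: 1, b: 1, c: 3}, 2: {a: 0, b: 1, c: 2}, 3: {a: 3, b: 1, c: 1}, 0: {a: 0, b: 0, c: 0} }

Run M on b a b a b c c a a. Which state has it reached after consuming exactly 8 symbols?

start at 1
read 'b': 1 → 1
read 'a': 1 → 1
read 'b': 1 → 1
read 'a': 1 → 1
read 'b': 1 → 1
read 'c': 1 → 3
read 'c': 3 → 1
read 'a': 1 → 1
After 8 symbols: 1.

1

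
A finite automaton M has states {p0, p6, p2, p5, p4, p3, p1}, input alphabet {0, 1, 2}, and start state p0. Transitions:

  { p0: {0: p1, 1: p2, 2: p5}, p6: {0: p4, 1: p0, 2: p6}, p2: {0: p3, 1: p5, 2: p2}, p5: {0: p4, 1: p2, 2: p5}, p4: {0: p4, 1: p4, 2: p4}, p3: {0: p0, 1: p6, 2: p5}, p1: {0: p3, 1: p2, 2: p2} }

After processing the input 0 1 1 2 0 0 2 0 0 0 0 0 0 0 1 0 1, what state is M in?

start at p0
read '0': p0 → p1
read '1': p1 → p2
read '1': p2 → p5
read '2': p5 → p5
read '0': p5 → p4
read '0': p4 → p4
read '2': p4 → p4
read '0': p4 → p4
read '0': p4 → p4
read '0': p4 → p4
read '0': p4 → p4
read '0': p4 → p4
read '0': p4 → p4
read '0': p4 → p4
read '1': p4 → p4
read '0': p4 → p4
read '1': p4 → p4

p4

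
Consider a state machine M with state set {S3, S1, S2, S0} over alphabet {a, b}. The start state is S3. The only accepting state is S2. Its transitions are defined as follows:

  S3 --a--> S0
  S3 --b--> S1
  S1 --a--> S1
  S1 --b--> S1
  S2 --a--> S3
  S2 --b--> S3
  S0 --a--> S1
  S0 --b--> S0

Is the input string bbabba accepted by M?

S3 → S1 → S1 → S1 → S1 → S1 → S1
End state S1 is not accepting.

No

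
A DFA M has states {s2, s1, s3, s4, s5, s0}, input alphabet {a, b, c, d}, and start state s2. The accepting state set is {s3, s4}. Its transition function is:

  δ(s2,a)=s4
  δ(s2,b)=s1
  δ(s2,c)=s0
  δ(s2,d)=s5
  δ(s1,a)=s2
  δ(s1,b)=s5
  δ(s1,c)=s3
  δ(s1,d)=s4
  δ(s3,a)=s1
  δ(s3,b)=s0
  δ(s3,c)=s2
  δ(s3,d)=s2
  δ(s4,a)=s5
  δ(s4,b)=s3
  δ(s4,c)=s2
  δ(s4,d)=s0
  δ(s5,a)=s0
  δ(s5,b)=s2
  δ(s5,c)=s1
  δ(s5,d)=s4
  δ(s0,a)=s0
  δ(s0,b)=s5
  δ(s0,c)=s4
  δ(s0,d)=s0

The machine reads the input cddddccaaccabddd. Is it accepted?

No

start at s2
read 'c': s2 → s0
read 'd': s0 → s0
read 'd': s0 → s0
read 'd': s0 → s0
read 'd': s0 → s0
read 'c': s0 → s4
read 'c': s4 → s2
read 'a': s2 → s4
read 'a': s4 → s5
read 'c': s5 → s1
read 'c': s1 → s3
read 'a': s3 → s1
read 'b': s1 → s5
read 'd': s5 → s4
read 'd': s4 → s0
read 'd': s0 → s0
End state s0 is not accepting.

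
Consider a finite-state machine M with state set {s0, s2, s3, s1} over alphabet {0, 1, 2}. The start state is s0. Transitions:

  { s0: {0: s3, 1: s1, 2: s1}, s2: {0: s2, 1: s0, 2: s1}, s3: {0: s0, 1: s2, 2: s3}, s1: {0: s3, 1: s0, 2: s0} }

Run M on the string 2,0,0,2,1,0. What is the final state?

s3

start at s0
read '2': s0 → s1
read '0': s1 → s3
read '0': s3 → s0
read '2': s0 → s1
read '1': s1 → s0
read '0': s0 → s3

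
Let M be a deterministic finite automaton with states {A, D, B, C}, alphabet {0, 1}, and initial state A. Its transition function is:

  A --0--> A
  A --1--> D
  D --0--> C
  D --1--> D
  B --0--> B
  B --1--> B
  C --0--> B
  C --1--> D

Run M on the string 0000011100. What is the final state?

Trace: A -0-> A -0-> A -0-> A -0-> A -0-> A -1-> D -1-> D -1-> D -0-> C -0-> B

B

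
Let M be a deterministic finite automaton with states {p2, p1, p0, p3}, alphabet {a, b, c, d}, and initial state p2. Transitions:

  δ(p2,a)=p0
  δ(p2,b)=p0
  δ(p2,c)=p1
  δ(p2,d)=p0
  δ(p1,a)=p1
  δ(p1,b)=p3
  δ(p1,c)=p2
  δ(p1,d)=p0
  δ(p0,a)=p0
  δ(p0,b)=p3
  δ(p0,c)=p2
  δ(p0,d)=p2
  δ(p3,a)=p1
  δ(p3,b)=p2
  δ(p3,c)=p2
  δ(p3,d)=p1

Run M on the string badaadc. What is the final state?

Trace: p2 -b-> p0 -a-> p0 -d-> p2 -a-> p0 -a-> p0 -d-> p2 -c-> p1

p1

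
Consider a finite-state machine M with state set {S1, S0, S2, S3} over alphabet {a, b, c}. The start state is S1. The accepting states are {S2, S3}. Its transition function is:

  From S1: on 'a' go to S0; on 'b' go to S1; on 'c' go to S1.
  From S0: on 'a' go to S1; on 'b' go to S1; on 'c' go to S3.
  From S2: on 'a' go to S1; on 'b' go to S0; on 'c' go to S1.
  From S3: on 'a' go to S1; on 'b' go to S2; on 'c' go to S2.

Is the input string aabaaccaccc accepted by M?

S1 → S0 → S1 → S1 → S0 → S1 → S1 → S1 → S0 → S3 → S2 → S1
End state S1 is not accepting.

No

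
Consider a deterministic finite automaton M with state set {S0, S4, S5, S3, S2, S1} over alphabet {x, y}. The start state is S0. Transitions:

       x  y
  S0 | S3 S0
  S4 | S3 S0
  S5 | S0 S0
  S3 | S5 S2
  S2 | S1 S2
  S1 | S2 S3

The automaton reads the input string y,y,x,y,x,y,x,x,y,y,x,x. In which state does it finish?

S0 → S0 → S0 → S3 → S2 → S1 → S3 → S5 → S0 → S0 → S0 → S3 → S5

S5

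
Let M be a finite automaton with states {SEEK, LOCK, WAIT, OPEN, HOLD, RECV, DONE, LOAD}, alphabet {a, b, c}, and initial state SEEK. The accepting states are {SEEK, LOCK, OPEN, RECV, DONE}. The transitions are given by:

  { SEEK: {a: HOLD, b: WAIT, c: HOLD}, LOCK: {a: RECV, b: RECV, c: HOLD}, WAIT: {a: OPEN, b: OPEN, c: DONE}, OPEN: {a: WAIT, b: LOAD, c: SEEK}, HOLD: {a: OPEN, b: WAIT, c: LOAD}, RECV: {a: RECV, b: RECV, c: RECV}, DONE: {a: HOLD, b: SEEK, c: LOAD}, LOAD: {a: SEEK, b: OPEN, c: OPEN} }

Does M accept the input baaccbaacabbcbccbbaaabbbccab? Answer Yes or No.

Trace: SEEK -b-> WAIT -a-> OPEN -a-> WAIT -c-> DONE -c-> LOAD -b-> OPEN -a-> WAIT -a-> OPEN -c-> SEEK -a-> HOLD -b-> WAIT -b-> OPEN -c-> SEEK -b-> WAIT -c-> DONE -c-> LOAD -b-> OPEN -b-> LOAD -a-> SEEK -a-> HOLD -a-> OPEN -b-> LOAD -b-> OPEN -b-> LOAD -c-> OPEN -c-> SEEK -a-> HOLD -b-> WAIT
End state WAIT is not accepting.

No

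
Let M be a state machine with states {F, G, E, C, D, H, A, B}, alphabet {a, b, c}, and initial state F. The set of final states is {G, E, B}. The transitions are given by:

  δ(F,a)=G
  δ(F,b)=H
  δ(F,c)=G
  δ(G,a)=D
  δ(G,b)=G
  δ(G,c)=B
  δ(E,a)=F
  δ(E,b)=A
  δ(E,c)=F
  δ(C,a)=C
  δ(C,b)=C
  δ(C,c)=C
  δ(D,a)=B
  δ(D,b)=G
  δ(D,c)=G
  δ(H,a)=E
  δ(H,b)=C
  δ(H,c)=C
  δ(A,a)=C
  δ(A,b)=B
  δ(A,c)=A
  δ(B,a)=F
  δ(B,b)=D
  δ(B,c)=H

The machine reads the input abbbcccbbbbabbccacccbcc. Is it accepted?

No

Trace: F -a-> G -b-> G -b-> G -b-> G -c-> B -c-> H -c-> C -b-> C -b-> C -b-> C -b-> C -a-> C -b-> C -b-> C -c-> C -c-> C -a-> C -c-> C -c-> C -c-> C -b-> C -c-> C -c-> C
End state C is not accepting.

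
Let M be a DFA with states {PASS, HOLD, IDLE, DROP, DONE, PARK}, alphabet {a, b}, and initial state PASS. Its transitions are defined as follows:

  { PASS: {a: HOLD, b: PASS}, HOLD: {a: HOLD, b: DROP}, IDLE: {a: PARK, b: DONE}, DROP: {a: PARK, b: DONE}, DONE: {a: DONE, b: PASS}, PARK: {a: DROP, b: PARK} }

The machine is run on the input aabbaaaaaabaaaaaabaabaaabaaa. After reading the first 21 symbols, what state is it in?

DONE

PASS → HOLD → HOLD → DROP → DONE → DONE → DONE → DONE → DONE → DONE → DONE → PASS → HOLD → HOLD → HOLD → HOLD → HOLD → HOLD → DROP → PARK → DROP → DONE
After 21 symbols: DONE.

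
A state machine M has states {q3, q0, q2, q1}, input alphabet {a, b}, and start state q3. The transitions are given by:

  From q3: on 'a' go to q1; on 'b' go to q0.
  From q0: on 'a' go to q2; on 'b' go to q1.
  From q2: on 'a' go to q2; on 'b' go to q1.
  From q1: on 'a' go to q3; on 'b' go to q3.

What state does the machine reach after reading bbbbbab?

q0

Trace: q3 -b-> q0 -b-> q1 -b-> q3 -b-> q0 -b-> q1 -a-> q3 -b-> q0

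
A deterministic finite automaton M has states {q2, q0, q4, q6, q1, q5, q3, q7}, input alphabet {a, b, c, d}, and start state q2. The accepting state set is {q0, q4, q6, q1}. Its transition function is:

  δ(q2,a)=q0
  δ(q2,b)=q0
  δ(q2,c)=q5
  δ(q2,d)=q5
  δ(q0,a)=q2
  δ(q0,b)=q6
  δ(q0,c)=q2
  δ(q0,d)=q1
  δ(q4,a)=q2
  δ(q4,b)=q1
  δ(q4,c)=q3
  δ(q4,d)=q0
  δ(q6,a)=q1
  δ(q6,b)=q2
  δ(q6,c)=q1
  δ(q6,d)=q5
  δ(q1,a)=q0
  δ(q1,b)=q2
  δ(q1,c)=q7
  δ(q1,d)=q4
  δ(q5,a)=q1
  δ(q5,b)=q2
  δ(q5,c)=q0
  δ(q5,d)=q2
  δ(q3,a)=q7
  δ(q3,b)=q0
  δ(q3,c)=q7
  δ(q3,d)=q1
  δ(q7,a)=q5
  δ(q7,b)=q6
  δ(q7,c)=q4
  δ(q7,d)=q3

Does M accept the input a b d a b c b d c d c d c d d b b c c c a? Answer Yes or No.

start at q2
read 'a': q2 → q0
read 'b': q0 → q6
read 'd': q6 → q5
read 'a': q5 → q1
read 'b': q1 → q2
read 'c': q2 → q5
read 'b': q5 → q2
read 'd': q2 → q5
read 'c': q5 → q0
read 'd': q0 → q1
read 'c': q1 → q7
read 'd': q7 → q3
read 'c': q3 → q7
read 'd': q7 → q3
read 'd': q3 → q1
read 'b': q1 → q2
read 'b': q2 → q0
read 'c': q0 → q2
read 'c': q2 → q5
read 'c': q5 → q0
read 'a': q0 → q2
End state q2 is not accepting.

No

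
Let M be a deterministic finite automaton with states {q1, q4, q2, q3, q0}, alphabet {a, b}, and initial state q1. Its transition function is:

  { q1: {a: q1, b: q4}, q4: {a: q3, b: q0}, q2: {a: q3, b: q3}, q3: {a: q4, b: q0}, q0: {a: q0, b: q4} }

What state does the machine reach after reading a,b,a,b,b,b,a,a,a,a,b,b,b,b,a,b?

q1 → q1 → q4 → q3 → q0 → q4 → q0 → q0 → q0 → q0 → q0 → q4 → q0 → q4 → q0 → q0 → q4

q4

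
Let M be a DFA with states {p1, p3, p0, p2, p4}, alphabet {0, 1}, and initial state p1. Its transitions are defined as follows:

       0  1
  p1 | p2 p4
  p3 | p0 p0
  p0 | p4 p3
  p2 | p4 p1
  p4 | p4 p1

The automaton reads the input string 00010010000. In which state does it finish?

start at p1
read '0': p1 → p2
read '0': p2 → p4
read '0': p4 → p4
read '1': p4 → p1
read '0': p1 → p2
read '0': p2 → p4
read '1': p4 → p1
read '0': p1 → p2
read '0': p2 → p4
read '0': p4 → p4
read '0': p4 → p4

p4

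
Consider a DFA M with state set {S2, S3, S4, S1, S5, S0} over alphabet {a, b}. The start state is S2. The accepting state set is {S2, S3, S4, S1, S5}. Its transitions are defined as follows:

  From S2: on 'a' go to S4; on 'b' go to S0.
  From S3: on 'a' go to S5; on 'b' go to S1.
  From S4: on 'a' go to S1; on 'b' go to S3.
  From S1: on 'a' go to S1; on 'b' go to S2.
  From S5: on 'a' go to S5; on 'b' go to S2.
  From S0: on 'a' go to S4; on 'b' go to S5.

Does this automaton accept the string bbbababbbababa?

S2 → S0 → S5 → S2 → S4 → S3 → S5 → S2 → S0 → S5 → S5 → S2 → S4 → S3 → S5
End state S5 is accepting.

Yes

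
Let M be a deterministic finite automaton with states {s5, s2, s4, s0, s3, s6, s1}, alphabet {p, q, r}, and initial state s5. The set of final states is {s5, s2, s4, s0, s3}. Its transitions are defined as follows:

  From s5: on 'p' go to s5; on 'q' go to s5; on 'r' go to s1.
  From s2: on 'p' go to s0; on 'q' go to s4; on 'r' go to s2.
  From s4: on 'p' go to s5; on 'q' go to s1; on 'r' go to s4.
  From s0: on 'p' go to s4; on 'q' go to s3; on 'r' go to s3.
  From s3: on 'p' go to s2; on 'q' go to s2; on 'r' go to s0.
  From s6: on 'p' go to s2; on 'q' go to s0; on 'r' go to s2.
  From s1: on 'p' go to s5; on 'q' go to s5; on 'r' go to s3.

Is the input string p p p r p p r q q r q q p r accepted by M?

Trace: s5 -p-> s5 -p-> s5 -p-> s5 -r-> s1 -p-> s5 -p-> s5 -r-> s1 -q-> s5 -q-> s5 -r-> s1 -q-> s5 -q-> s5 -p-> s5 -r-> s1
End state s1 is not accepting.

No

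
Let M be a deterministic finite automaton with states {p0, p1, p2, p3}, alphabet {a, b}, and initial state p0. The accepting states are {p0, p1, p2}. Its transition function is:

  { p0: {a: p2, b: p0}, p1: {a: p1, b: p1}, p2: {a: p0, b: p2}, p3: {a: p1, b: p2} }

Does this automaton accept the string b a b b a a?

start at p0
read 'b': p0 → p0
read 'a': p0 → p2
read 'b': p2 → p2
read 'b': p2 → p2
read 'a': p2 → p0
read 'a': p0 → p2
End state p2 is accepting.

Yes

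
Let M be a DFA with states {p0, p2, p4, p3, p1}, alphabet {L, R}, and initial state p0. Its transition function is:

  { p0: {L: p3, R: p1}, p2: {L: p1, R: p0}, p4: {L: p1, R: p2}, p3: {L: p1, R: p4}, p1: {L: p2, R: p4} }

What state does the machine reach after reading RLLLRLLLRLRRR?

p0

p0 → p1 → p2 → p1 → p2 → p0 → p3 → p1 → p2 → p0 → p3 → p4 → p2 → p0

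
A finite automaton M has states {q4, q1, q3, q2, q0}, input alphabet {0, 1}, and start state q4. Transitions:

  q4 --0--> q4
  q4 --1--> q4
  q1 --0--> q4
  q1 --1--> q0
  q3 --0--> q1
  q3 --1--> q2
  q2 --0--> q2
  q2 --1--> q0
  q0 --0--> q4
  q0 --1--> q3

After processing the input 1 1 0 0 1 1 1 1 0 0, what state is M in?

q4

q4 → q4 → q4 → q4 → q4 → q4 → q4 → q4 → q4 → q4 → q4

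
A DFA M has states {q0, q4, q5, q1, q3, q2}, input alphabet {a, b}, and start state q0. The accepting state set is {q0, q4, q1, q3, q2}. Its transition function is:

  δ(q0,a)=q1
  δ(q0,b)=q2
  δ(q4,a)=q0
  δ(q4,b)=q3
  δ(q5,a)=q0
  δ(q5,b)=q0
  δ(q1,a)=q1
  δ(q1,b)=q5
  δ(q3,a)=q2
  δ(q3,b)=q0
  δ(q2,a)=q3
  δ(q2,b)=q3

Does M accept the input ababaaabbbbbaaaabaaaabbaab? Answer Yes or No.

Trace: q0 -a-> q1 -b-> q5 -a-> q0 -b-> q2 -a-> q3 -a-> q2 -a-> q3 -b-> q0 -b-> q2 -b-> q3 -b-> q0 -b-> q2 -a-> q3 -a-> q2 -a-> q3 -a-> q2 -b-> q3 -a-> q2 -a-> q3 -a-> q2 -a-> q3 -b-> q0 -b-> q2 -a-> q3 -a-> q2 -b-> q3
End state q3 is accepting.

Yes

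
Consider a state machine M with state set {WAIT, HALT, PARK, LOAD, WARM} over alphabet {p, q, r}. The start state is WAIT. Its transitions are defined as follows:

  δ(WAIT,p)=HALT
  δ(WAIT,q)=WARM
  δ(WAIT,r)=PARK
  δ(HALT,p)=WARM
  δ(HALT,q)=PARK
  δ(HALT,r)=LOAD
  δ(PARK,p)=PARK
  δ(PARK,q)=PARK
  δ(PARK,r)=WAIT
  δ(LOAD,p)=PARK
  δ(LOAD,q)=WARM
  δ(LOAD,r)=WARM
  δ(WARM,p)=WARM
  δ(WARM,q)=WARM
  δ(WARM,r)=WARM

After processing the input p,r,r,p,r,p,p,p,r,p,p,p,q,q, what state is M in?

Trace: WAIT -p-> HALT -r-> LOAD -r-> WARM -p-> WARM -r-> WARM -p-> WARM -p-> WARM -p-> WARM -r-> WARM -p-> WARM -p-> WARM -p-> WARM -q-> WARM -q-> WARM

WARM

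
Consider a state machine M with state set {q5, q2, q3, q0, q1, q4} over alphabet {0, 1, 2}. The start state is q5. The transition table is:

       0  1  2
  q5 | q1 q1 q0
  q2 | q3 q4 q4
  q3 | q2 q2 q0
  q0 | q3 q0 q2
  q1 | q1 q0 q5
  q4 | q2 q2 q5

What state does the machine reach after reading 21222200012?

Trace: q5 -2-> q0 -1-> q0 -2-> q2 -2-> q4 -2-> q5 -2-> q0 -0-> q3 -0-> q2 -0-> q3 -1-> q2 -2-> q4

q4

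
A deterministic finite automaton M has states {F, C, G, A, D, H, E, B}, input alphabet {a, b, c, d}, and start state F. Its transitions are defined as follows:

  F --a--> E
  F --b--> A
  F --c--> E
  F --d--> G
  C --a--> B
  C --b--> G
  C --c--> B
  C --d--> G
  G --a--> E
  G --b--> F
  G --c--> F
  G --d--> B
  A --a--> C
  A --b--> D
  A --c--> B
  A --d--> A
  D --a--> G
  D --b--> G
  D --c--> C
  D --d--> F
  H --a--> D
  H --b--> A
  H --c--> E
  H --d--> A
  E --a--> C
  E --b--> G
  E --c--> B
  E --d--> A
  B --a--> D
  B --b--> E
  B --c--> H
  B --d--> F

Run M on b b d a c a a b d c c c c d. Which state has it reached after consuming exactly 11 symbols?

F → A → D → F → E → B → D → G → F → G → F → E
After 11 symbols: E.

E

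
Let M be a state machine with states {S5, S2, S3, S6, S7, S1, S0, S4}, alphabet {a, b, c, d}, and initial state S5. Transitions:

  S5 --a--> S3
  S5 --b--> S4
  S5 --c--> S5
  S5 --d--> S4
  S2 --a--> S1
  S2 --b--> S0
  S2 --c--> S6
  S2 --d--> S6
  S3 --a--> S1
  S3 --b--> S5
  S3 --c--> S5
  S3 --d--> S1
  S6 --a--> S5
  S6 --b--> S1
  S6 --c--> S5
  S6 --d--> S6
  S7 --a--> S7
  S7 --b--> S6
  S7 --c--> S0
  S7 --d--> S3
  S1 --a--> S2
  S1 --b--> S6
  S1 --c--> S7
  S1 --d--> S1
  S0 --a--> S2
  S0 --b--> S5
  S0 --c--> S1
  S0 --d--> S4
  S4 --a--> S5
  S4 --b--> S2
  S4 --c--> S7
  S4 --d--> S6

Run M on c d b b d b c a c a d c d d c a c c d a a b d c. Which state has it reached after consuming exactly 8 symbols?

S5

start at S5
read 'c': S5 → S5
read 'd': S5 → S4
read 'b': S4 → S2
read 'b': S2 → S0
read 'd': S0 → S4
read 'b': S4 → S2
read 'c': S2 → S6
read 'a': S6 → S5
After 8 symbols: S5.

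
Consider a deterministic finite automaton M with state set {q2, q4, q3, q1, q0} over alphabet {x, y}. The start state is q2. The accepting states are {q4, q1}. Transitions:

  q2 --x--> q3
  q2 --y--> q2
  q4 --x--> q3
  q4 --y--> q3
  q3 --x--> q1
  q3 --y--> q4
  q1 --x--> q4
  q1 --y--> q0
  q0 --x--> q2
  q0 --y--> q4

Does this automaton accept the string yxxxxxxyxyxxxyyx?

No

Trace: q2 -y-> q2 -x-> q3 -x-> q1 -x-> q4 -x-> q3 -x-> q1 -x-> q4 -y-> q3 -x-> q1 -y-> q0 -x-> q2 -x-> q3 -x-> q1 -y-> q0 -y-> q4 -x-> q3
End state q3 is not accepting.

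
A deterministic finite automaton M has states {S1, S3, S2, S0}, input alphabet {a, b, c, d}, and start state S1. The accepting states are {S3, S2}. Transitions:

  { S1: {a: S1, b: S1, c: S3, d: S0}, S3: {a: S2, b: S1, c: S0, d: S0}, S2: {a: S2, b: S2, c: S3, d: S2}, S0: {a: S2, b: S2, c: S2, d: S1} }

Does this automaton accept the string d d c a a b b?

Trace: S1 -d-> S0 -d-> S1 -c-> S3 -a-> S2 -a-> S2 -b-> S2 -b-> S2
End state S2 is accepting.

Yes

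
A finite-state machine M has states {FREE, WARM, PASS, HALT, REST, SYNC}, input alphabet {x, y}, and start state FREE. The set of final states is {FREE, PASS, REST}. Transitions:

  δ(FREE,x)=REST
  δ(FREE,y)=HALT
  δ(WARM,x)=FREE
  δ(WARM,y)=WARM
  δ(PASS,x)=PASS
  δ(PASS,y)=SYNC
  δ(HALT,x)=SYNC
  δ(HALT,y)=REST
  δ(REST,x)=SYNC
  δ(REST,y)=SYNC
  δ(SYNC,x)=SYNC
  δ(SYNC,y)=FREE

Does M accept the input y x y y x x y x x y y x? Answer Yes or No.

No

start at FREE
read 'y': FREE → HALT
read 'x': HALT → SYNC
read 'y': SYNC → FREE
read 'y': FREE → HALT
read 'x': HALT → SYNC
read 'x': SYNC → SYNC
read 'y': SYNC → FREE
read 'x': FREE → REST
read 'x': REST → SYNC
read 'y': SYNC → FREE
read 'y': FREE → HALT
read 'x': HALT → SYNC
End state SYNC is not accepting.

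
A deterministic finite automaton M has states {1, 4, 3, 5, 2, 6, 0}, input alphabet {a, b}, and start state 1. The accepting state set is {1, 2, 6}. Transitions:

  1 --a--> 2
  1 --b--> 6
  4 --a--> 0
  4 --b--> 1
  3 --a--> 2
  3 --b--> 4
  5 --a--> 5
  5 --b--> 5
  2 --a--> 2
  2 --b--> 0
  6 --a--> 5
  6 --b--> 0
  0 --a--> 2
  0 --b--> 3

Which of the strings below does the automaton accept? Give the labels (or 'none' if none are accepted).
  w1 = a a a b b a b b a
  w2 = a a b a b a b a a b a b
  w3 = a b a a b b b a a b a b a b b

w1

w1: Trace: 1 -a-> 2 -a-> 2 -a-> 2 -b-> 0 -b-> 3 -a-> 2 -b-> 0 -b-> 3 -a-> 2  → end 2, accepted
w2: Trace: 1 -a-> 2 -a-> 2 -b-> 0 -a-> 2 -b-> 0 -a-> 2 -b-> 0 -a-> 2 -a-> 2 -b-> 0 -a-> 2 -b-> 0  → end 0, rejected
w3: Trace: 1 -a-> 2 -b-> 0 -a-> 2 -a-> 2 -b-> 0 -b-> 3 -b-> 4 -a-> 0 -a-> 2 -b-> 0 -a-> 2 -b-> 0 -a-> 2 -b-> 0 -b-> 3  → end 3, rejected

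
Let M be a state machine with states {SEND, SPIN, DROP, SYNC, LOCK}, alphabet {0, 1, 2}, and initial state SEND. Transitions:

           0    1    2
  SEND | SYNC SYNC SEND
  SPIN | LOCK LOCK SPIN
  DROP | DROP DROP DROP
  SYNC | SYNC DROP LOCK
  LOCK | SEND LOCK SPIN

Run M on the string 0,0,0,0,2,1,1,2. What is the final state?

SPIN

SEND → SYNC → SYNC → SYNC → SYNC → LOCK → LOCK → LOCK → SPIN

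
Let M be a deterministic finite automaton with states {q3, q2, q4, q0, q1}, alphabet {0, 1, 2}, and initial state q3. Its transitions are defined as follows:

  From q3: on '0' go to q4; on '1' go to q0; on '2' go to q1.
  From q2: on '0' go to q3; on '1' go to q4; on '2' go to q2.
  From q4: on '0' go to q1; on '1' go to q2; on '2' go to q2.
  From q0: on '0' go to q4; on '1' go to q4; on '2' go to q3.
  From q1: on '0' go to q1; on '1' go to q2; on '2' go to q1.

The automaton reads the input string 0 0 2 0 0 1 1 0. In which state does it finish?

q1

q3 → q4 → q1 → q1 → q1 → q1 → q2 → q4 → q1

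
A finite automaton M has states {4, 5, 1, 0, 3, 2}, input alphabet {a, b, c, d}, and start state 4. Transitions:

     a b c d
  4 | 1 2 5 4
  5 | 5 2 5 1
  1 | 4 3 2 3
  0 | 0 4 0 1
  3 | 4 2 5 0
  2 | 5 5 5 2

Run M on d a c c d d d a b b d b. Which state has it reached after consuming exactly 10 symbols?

2

Trace: 4 -d-> 4 -a-> 1 -c-> 2 -c-> 5 -d-> 1 -d-> 3 -d-> 0 -a-> 0 -b-> 4 -b-> 2
After 10 symbols: 2.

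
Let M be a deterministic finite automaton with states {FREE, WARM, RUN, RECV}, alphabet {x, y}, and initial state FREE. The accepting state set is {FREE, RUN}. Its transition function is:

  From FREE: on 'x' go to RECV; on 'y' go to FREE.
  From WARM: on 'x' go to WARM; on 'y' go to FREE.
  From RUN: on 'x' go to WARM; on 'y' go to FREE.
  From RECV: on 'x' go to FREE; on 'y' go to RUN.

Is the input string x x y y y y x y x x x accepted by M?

No

FREE → RECV → FREE → FREE → FREE → FREE → FREE → RECV → RUN → WARM → WARM → WARM
End state WARM is not accepting.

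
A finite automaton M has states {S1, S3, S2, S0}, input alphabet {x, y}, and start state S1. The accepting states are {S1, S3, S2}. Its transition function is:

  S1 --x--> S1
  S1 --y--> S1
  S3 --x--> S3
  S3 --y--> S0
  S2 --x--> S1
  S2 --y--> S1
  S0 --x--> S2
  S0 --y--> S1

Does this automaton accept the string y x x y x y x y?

start at S1
read 'y': S1 → S1
read 'x': S1 → S1
read 'x': S1 → S1
read 'y': S1 → S1
read 'x': S1 → S1
read 'y': S1 → S1
read 'x': S1 → S1
read 'y': S1 → S1
End state S1 is accepting.

Yes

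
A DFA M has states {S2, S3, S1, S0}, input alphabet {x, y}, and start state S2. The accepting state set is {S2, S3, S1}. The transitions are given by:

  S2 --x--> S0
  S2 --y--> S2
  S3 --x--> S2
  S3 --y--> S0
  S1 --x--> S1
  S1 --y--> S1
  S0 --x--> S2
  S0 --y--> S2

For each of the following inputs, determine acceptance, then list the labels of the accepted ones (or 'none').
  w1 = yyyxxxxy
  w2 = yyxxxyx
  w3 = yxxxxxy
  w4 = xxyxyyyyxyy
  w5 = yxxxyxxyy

w1, w3, w4, w5

w1: Trace: S2 -y-> S2 -y-> S2 -y-> S2 -x-> S0 -x-> S2 -x-> S0 -x-> S2 -y-> S2  → end S2, accepted
w2: Trace: S2 -y-> S2 -y-> S2 -x-> S0 -x-> S2 -x-> S0 -y-> S2 -x-> S0  → end S0, rejected
w3: Trace: S2 -y-> S2 -x-> S0 -x-> S2 -x-> S0 -x-> S2 -x-> S0 -y-> S2  → end S2, accepted
w4: Trace: S2 -x-> S0 -x-> S2 -y-> S2 -x-> S0 -y-> S2 -y-> S2 -y-> S2 -y-> S2 -x-> S0 -y-> S2 -y-> S2  → end S2, accepted
w5: Trace: S2 -y-> S2 -x-> S0 -x-> S2 -x-> S0 -y-> S2 -x-> S0 -x-> S2 -y-> S2 -y-> S2  → end S2, accepted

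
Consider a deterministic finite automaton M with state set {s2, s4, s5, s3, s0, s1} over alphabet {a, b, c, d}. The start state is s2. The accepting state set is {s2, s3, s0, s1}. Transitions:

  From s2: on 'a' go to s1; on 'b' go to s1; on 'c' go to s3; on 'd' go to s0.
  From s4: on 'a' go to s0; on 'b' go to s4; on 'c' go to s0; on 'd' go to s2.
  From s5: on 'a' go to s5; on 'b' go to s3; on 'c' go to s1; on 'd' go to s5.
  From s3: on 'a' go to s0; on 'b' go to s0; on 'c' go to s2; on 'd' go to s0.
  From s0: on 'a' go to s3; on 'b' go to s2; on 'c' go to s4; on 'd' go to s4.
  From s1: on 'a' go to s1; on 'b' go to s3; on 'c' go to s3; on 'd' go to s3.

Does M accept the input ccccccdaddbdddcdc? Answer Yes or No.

start at s2
read 'c': s2 → s3
read 'c': s3 → s2
read 'c': s2 → s3
read 'c': s3 → s2
read 'c': s2 → s3
read 'c': s3 → s2
read 'd': s2 → s0
read 'a': s0 → s3
read 'd': s3 → s0
read 'd': s0 → s4
read 'b': s4 → s4
read 'd': s4 → s2
read 'd': s2 → s0
read 'd': s0 → s4
read 'c': s4 → s0
read 'd': s0 → s4
read 'c': s4 → s0
End state s0 is accepting.

Yes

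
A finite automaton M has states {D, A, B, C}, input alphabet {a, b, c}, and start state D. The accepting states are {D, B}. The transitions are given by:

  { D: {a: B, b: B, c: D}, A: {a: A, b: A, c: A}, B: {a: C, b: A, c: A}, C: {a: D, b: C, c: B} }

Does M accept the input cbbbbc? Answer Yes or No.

No

D → D → B → A → A → A → A
End state A is not accepting.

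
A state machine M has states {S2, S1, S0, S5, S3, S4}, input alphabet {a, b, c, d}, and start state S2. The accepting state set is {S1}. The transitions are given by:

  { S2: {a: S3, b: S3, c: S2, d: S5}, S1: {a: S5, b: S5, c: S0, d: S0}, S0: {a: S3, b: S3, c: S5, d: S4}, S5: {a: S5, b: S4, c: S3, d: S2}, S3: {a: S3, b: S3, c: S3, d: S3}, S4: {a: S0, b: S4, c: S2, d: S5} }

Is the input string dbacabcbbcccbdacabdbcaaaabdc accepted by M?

S2 → S5 → S4 → S0 → S5 → S5 → S4 → S2 → S3 → S3 → S3 → S3 → S3 → S3 → S3 → S3 → S3 → S3 → S3 → S3 → S3 → S3 → S3 → S3 → S3 → S3 → S3 → S3 → S3
End state S3 is not accepting.

No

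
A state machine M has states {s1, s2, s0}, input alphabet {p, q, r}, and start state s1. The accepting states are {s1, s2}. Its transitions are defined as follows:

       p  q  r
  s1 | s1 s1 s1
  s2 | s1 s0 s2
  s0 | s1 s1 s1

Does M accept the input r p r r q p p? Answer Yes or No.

Trace: s1 -r-> s1 -p-> s1 -r-> s1 -r-> s1 -q-> s1 -p-> s1 -p-> s1
End state s1 is accepting.

Yes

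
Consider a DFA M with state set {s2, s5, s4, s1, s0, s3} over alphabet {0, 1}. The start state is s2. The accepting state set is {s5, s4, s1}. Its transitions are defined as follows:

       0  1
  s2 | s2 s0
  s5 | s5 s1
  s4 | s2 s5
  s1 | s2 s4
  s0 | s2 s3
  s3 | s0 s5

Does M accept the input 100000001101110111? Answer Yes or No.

start at s2
read '1': s2 → s0
read '0': s0 → s2
read '0': s2 → s2
read '0': s2 → s2
read '0': s2 → s2
read '0': s2 → s2
read '0': s2 → s2
read '0': s2 → s2
read '1': s2 → s0
read '1': s0 → s3
read '0': s3 → s0
read '1': s0 → s3
read '1': s3 → s5
read '1': s5 → s1
read '0': s1 → s2
read '1': s2 → s0
read '1': s0 → s3
read '1': s3 → s5
End state s5 is accepting.

Yes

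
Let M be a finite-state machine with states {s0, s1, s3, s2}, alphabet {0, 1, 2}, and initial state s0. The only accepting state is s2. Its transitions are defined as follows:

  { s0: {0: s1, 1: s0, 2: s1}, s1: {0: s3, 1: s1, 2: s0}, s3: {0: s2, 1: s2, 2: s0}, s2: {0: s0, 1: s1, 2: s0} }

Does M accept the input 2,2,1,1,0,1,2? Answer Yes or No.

No

s0 → s1 → s0 → s0 → s0 → s1 → s1 → s0
End state s0 is not accepting.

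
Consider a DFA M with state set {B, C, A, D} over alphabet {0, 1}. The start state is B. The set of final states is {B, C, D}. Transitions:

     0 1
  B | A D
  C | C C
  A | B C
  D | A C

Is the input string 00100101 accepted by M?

Yes

start at B
read '0': B → A
read '0': A → B
read '1': B → D
read '0': D → A
read '0': A → B
read '1': B → D
read '0': D → A
read '1': A → C
End state C is accepting.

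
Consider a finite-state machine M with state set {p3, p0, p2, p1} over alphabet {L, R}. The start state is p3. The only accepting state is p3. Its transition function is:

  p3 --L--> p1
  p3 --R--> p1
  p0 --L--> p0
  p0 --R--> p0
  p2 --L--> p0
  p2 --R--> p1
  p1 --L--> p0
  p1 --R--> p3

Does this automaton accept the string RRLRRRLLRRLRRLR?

No

p3 → p1 → p3 → p1 → p3 → p1 → p3 → p1 → p0 → p0 → p0 → p0 → p0 → p0 → p0 → p0
End state p0 is not accepting.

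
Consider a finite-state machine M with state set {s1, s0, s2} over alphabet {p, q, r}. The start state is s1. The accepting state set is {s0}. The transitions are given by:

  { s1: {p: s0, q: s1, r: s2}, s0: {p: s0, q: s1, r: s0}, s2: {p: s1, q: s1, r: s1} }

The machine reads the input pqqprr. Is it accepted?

Trace: s1 -p-> s0 -q-> s1 -q-> s1 -p-> s0 -r-> s0 -r-> s0
End state s0 is accepting.

Yes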